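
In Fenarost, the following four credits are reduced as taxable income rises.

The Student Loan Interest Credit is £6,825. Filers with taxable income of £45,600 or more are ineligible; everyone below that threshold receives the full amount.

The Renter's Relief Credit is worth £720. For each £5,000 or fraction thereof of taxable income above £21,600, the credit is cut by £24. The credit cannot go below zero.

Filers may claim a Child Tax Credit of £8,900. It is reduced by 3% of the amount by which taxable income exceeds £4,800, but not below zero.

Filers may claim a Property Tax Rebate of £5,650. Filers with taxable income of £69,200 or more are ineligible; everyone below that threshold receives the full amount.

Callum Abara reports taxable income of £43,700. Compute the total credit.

Student Loan Interest Credit: £43,700 is below the £45,600 cutoff, so the full £6,825 applies.
Renter's Relief Credit: income exceeds £21,600 by £22,100, which is 5 full-or-partial £5,000 increments; reduction = 5 × £24 = £120, leaving £600.
Child Tax Credit: 3% of the £38,900 excess over £4,800 is £1,167; credit = £8,900 − £1,167 = £7,733.
Property Tax Rebate: £43,700 is below the £69,200 cutoff, so the full £5,650 applies.
Total: £6,825 + £600 + £7,733 + £5,650 = £20,808.

£20,808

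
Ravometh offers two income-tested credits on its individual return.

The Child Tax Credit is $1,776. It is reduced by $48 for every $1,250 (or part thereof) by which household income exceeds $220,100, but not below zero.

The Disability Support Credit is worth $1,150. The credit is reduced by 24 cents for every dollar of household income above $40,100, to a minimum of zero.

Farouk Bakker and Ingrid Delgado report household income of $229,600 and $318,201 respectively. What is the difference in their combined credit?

$1,392

Farouk ($229,600): Child Tax Credit: income exceeds $220,100 by $9,500, which is 8 full-or-partial $1,250 increments; reduction = 8 × $48 = $384, leaving $1,392. Disability Support Credit: 24% of the $189,500 excess over $40,100 is $45,480 ≥ base, so the credit is $0. total $1,392 + $0 = $1,392
Ingrid ($318,201): Child Tax Credit: income exceeds $220,100 by $98,101 → 79 increments × $48 = $3,792 ≥ base, so the credit is $0. Disability Support Credit: 24% of the $278,101 excess over $40,100 is $66,744.24 ≥ base, so the credit is $0. total $0 + $0 = $0
Difference: |$1,392 − $0| = $1,392.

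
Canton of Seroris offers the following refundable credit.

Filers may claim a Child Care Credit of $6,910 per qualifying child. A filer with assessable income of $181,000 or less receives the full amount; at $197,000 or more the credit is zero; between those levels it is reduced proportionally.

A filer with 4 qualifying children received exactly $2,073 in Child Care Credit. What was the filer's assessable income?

Full credit = 4 × $6,910 = $27,640.
$2,073 is 2,073/27,640 of the full $27,640, so 25,567/27,640 of the $16,000 range has been used: income = $181,000 + $16,000 × 25,567/27,640 = $195,800.

$195,800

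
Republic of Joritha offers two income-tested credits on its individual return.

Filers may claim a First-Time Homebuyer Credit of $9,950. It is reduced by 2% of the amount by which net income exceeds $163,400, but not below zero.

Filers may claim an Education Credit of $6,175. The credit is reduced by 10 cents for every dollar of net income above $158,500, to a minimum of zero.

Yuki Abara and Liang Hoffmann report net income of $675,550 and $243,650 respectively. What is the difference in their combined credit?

Yuki ($675,550): First-Time Homebuyer Credit: 2% of the $512,150 excess over $163,400 is $10,243 ≥ base, so the credit is $0. Education Credit: 10% of the $517,050 excess over $158,500 is $51,705 ≥ base, so the credit is $0. total $0 + $0 = $0
Liang ($243,650): First-Time Homebuyer Credit: 2% of the $80,250 excess over $163,400 is $1,605; credit = $9,950 − $1,605 = $8,345. Education Credit: 10% of the $85,150 excess over $158,500 is $8,515 ≥ base, so the credit is $0. total $8,345 + $0 = $8,345
Difference: |$0 − $8,345| = $8,345.

$8,345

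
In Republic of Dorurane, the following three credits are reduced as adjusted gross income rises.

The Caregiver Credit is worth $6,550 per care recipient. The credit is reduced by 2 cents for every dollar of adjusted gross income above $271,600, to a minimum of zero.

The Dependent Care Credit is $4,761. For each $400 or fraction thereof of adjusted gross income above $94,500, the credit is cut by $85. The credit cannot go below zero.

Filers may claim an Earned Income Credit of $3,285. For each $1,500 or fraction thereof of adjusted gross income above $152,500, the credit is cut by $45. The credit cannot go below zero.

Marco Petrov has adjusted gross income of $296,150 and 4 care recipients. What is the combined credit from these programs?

Caregiver Credit: base = 4 × $6,550 = $26,200. 2% of the $24,550 excess over $271,600 is $491; credit = $26,200 − $491 = $25,709.
Dependent Care Credit: income exceeds $94,500 by $201,650 → 505 increments × $85 = $42,925 ≥ base, so the credit is $0.
Earned Income Credit: income exceeds $152,500 by $143,650 → 96 increments × $45 = $4,320 ≥ base, so the credit is $0.
Total: $25,709 + $0 + $0 = $25,709.

$25,709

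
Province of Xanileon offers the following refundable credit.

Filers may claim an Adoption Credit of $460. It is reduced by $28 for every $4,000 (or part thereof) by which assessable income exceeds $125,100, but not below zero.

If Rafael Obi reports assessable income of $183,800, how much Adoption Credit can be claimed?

Adoption Credit: income exceeds $125,100 by $58,700, which is 15 full-or-partial $4,000 increments; reduction = 15 × $28 = $420, leaving $40.

$40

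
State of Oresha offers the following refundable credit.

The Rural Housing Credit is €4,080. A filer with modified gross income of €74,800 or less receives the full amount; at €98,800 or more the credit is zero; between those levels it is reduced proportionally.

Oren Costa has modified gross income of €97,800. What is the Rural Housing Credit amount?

€170

Rural Housing Credit: €97,800 is €23,000 into a €24,000 phase-out range, leaving 1,000/24,000 of the credit: €4,080 × 1,000/24,000 = €170.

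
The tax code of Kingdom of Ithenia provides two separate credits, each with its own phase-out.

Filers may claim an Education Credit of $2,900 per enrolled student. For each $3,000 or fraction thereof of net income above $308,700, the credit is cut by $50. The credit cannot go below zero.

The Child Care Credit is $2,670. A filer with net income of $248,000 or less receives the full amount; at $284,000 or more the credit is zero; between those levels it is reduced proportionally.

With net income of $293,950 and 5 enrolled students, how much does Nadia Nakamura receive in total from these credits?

Education Credit: base = 5 × $2,900 = $14,500. $293,950 is at or below the $308,700 threshold, so the full $14,500 applies.
Child Care Credit: $293,950 is at or above $284,000, so the credit is $0.
Total: $14,500 + $0 = $14,500.

$14,500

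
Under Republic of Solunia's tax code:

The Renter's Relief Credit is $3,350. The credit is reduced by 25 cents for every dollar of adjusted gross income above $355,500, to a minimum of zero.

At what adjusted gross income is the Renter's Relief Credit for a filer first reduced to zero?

$368,900

The credit falls by 25% of each dollar above $355,500, so it reaches zero when the excess is $3,350 / 25% = $13,400: income = $355,500 + $13,400 = $368,900.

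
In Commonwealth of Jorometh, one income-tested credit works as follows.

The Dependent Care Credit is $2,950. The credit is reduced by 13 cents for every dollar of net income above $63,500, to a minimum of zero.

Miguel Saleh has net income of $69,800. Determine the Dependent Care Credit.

$2,131

Dependent Care Credit: 13% of the $6,300 excess over $63,500 is $819; credit = $2,950 − $819 = $2,131.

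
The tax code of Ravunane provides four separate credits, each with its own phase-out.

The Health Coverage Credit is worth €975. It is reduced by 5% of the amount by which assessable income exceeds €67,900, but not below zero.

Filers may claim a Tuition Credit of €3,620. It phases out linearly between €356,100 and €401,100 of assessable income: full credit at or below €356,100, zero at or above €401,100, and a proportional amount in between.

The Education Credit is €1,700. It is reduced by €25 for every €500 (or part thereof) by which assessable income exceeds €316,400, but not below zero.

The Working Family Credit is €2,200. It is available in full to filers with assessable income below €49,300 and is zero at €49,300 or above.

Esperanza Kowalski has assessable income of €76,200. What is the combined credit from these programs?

€5,880

Health Coverage Credit: 5% of the €8,300 excess over €67,900 is €415; credit = €975 − €415 = €560.
Tuition Credit: €76,200 is at or below the €356,100 threshold, so the full €3,620 applies.
Education Credit: €76,200 is at or below the €316,400 threshold, so the full €1,700 applies.
Working Family Credit: €76,200 meets or exceeds the €49,300 cutoff, so the credit is €0.
Total: €560 + €3,620 + €1,700 + €0 = €5,880.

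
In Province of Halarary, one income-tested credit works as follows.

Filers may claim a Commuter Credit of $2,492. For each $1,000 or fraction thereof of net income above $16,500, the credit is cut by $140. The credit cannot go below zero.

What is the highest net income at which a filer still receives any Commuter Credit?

$33,500

After 17 increments the reduction is 17 × $140 = $2,380, leaving $112; one more increment wipes it out. Increment 17 ends at excess 17 × $1,000 = $17,000, so the highest qualifying income is $16,500 + $17,000 = $33,500.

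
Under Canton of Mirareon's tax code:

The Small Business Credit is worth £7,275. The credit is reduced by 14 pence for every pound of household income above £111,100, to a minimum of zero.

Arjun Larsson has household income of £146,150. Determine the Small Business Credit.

£2,368

Small Business Credit: 14% of the £35,050 excess over £111,100 is £4,907; credit = £7,275 − £4,907 = £2,368.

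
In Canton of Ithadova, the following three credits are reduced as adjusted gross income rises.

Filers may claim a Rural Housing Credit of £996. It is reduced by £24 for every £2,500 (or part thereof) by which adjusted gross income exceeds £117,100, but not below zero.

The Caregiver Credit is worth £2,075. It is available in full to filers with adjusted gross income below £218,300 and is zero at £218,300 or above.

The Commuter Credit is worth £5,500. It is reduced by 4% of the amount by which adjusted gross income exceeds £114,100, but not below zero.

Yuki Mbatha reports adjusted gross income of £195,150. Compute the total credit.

Rural Housing Credit: income exceeds £117,100 by £78,050, which is 32 full-or-partial £2,500 increments; reduction = 32 × £24 = £768, leaving £228.
Caregiver Credit: £195,150 is below the £218,300 cutoff, so the full £2,075 applies.
Commuter Credit: 4% of the £81,050 excess over £114,100 is £3,242; credit = £5,500 − £3,242 = £2,258.
Total: £228 + £2,075 + £2,258 = £4,561.

£4,561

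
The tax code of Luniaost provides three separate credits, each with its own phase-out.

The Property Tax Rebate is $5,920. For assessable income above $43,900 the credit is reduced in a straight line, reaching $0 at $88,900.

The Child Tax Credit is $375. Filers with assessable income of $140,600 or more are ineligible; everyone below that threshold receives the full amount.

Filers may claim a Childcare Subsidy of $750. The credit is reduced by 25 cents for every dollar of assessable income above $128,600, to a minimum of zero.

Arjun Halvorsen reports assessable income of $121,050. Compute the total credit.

Property Tax Rebate: $121,050 is at or above $88,900, so the credit is $0.
Child Tax Credit: $121,050 is below the $140,600 cutoff, so the full $375 applies.
Childcare Subsidy: $121,050 is at or below the $128,600 threshold, so the full $750 applies.
Total: $0 + $375 + $750 = $1,125.

$1,125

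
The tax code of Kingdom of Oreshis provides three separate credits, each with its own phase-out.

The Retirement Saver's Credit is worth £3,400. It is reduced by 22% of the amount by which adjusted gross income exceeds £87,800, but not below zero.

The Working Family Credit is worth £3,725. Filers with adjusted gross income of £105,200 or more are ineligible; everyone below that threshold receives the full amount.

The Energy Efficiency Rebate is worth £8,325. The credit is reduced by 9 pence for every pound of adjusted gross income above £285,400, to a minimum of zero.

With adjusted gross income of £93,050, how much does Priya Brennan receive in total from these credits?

£14,295

Retirement Saver's Credit: 22% of the £5,250 excess over £87,800 is £1,155; credit = £3,400 − £1,155 = £2,245.
Working Family Credit: £93,050 is below the £105,200 cutoff, so the full £3,725 applies.
Energy Efficiency Rebate: £93,050 is at or below the £285,400 threshold, so the full £8,325 applies.
Total: £2,245 + £3,725 + £8,325 = £14,295.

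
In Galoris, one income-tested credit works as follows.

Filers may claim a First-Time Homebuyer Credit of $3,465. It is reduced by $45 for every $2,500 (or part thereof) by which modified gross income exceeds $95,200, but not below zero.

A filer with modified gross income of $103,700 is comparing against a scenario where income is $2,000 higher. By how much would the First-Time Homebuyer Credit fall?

$45

At $103,700 — income exceeds $95,200 by $8,500, which is 4 full-or-partial $2,500 increments; reduction = 4 × $45 = $180, leaving $3,285.
At $105,700 — income exceeds $95,200 by $10,500, which is 5 full-or-partial $2,500 increments; reduction = 5 × $45 = $225, leaving $3,240.
Lost: $3,285 − $3,240 = $45.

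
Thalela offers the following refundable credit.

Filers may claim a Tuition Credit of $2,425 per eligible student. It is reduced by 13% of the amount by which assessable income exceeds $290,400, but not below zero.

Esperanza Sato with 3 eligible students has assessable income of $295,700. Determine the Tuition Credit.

$6,586

Tuition Credit: base = 3 × $2,425 = $7,275. 13% of the $5,300 excess over $290,400 is $689; credit = $7,275 − $689 = $6,586.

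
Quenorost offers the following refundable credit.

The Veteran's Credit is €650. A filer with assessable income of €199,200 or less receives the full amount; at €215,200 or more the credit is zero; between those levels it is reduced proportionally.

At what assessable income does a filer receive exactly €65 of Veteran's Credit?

€213,600

€65 is 65/650 of the full €650, so 585/650 of the €16,000 range has been used: income = €199,200 + €16,000 × 585/650 = €213,600.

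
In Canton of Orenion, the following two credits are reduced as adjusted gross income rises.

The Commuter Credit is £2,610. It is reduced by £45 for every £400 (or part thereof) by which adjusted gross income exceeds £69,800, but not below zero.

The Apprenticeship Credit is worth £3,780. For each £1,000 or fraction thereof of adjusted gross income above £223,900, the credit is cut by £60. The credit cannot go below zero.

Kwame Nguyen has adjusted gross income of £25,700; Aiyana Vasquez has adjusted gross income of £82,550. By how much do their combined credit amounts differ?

Kwame (£25,700): Commuter Credit: £25,700 is at or below the £69,800 threshold, so the full £2,610 applies. Apprenticeship Credit: £25,700 is at or below the £223,900 threshold, so the full £3,780 applies. total £2,610 + £3,780 = £6,390
Aiyana (£82,550): Commuter Credit: income exceeds £69,800 by £12,750, which is 32 full-or-partial £400 increments; reduction = 32 × £45 = £1,440, leaving £1,170. Apprenticeship Credit: £82,550 is at or below the £223,900 threshold, so the full £3,780 applies. total £1,170 + £3,780 = £4,950
Difference: |£6,390 − £4,950| = £1,440.

£1,440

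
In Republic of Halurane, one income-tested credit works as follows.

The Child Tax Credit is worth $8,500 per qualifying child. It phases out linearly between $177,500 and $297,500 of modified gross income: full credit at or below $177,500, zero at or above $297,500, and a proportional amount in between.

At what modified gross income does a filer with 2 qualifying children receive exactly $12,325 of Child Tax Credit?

$210,500

Full credit = 2 × $8,500 = $17,000.
$12,325 is 12,325/17,000 of the full $17,000, so 4,675/17,000 of the $120,000 range has been used: income = $177,500 + $120,000 × 4,675/17,000 = $210,500.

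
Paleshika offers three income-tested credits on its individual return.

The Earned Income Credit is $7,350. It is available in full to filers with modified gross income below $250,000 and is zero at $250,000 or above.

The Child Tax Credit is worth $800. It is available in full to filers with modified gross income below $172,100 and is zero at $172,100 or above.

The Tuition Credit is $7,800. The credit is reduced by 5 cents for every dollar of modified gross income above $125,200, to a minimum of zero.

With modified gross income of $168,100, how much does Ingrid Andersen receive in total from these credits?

$13,805

Earned Income Credit: $168,100 is below the $250,000 cutoff, so the full $7,350 applies.
Child Tax Credit: $168,100 is below the $172,100 cutoff, so the full $800 applies.
Tuition Credit: 5% of the $42,900 excess over $125,200 is $2,145; credit = $7,800 − $2,145 = $5,655.
Total: $7,350 + $800 + $5,655 = $13,805.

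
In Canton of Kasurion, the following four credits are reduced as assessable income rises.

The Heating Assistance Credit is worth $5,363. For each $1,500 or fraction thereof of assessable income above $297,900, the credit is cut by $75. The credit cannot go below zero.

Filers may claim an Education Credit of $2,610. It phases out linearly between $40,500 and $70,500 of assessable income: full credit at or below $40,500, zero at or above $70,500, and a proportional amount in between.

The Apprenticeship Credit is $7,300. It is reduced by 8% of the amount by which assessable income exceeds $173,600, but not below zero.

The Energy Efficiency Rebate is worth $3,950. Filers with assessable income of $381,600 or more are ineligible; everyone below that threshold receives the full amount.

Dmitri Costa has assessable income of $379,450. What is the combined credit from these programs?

Heating Assistance Credit: income exceeds $297,900 by $81,550, which is 55 full-or-partial $1,500 increments; reduction = 55 × $75 = $4,125, leaving $1,238.
Education Credit: $379,450 is at or above $70,500, so the credit is $0.
Apprenticeship Credit: 8% of the $205,850 excess over $173,600 is $16,468 ≥ base, so the credit is $0.
Energy Efficiency Rebate: $379,450 is below the $381,600 cutoff, so the full $3,950 applies.
Total: $1,238 + $0 + $0 + $3,950 = $5,188.

$5,188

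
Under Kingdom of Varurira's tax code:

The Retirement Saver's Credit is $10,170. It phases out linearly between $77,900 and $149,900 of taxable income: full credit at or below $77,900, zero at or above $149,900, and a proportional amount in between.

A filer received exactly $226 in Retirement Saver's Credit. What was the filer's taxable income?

$226 is 226/10,170 of the full $10,170, so 9,944/10,170 of the $72,000 range has been used: income = $77,900 + $72,000 × 9,944/10,170 = $148,300.

$148,300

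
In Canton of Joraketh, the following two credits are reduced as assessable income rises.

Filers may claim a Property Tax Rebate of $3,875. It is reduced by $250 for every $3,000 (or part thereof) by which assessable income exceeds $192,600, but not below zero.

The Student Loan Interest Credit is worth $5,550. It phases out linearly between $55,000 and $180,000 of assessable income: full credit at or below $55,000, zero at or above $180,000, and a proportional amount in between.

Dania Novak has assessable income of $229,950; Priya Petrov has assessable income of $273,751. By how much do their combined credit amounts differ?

Dania ($229,950): Property Tax Rebate: income exceeds $192,600 by $37,350, which is 13 full-or-partial $3,000 increments; reduction = 13 × $250 = $3,250, leaving $625. Student Loan Interest Credit: $229,950 is at or above $180,000, so the credit is $0. total $625 + $0 = $625
Priya ($273,751): Property Tax Rebate: income exceeds $192,600 by $81,151 → 28 increments × $250 = $7,000 ≥ base, so the credit is $0. Student Loan Interest Credit: $273,751 is at or above $180,000, so the credit is $0. total $0 + $0 = $0
Difference: |$625 − $0| = $625.

$625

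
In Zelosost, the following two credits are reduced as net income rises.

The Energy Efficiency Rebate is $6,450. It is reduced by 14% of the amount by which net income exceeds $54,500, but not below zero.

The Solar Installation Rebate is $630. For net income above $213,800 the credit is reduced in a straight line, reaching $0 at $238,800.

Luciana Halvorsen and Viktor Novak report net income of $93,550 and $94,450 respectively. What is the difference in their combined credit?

Luciana ($93,550): Energy Efficiency Rebate: 14% of the $39,050 excess over $54,500 is $5,467; credit = $6,450 − $5,467 = $983. Solar Installation Rebate: $93,550 is at or below the $213,800 threshold, so the full $630 applies. total $983 + $630 = $1,613
Viktor ($94,450): Energy Efficiency Rebate: 14% of the $39,950 excess over $54,500 is $5,593; credit = $6,450 − $5,593 = $857. Solar Installation Rebate: $94,450 is at or below the $213,800 threshold, so the full $630 applies. total $857 + $630 = $1,487
Difference: |$1,613 − $1,487| = $126.

$126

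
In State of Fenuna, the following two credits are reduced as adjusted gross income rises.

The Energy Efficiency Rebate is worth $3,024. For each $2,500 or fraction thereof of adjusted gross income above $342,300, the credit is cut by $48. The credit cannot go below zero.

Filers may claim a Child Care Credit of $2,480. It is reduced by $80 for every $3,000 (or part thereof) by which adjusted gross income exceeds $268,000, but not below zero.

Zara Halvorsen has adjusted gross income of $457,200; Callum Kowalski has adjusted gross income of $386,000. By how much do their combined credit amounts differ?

Zara ($457,200): Energy Efficiency Rebate: income exceeds $342,300 by $114,900, which is 46 full-or-partial $2,500 increments; reduction = 46 × $48 = $2,208, leaving $816. Child Care Credit: income exceeds $268,000 by $189,200 → 64 increments × $80 = $5,120 ≥ base, so the credit is $0. total $816 + $0 = $816
Callum ($386,000): Energy Efficiency Rebate: income exceeds $342,300 by $43,700, which is 18 full-or-partial $2,500 increments; reduction = 18 × $48 = $864, leaving $2,160. Child Care Credit: income exceeds $268,000 by $118,000 → 40 increments × $80 = $3,200 ≥ base, so the credit is $0. total $2,160 + $0 = $2,160
Difference: |$816 − $2,160| = $1,344.

$1,344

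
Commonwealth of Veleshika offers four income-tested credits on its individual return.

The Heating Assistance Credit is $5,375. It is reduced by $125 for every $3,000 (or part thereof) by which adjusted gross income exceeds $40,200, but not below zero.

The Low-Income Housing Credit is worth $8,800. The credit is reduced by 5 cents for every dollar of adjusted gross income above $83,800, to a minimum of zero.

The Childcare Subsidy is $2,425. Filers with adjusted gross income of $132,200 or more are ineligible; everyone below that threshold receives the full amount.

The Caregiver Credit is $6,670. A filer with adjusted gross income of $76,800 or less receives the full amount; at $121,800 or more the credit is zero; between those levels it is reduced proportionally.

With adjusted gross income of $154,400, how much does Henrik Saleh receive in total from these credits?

Heating Assistance Credit: income exceeds $40,200 by $114,200, which is 39 full-or-partial $3,000 increments; reduction = 39 × $125 = $4,875, leaving $500.
Low-Income Housing Credit: 5% of the $70,600 excess over $83,800 is $3,530; credit = $8,800 − $3,530 = $5,270.
Childcare Subsidy: $154,400 meets or exceeds the $132,200 cutoff, so the credit is $0.
Caregiver Credit: $154,400 is at or above $121,800, so the credit is $0.
Total: $500 + $5,270 + $0 + $0 = $5,770.

$5,770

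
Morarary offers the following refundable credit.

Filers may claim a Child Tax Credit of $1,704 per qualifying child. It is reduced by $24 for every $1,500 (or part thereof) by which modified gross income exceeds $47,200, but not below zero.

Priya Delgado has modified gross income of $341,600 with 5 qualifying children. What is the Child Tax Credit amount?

Child Tax Credit: base = 5 × $1,704 = $8,520. income exceeds $47,200 by $294,400, which is 197 full-or-partial $1,500 increments; reduction = 197 × $24 = $4,728, leaving $3,792.

$3,792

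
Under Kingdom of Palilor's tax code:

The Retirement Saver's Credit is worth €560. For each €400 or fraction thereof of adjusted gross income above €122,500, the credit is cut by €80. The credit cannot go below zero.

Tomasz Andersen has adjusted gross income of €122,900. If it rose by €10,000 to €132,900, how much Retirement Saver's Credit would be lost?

At €122,900 — income exceeds €122,500 by €400, which is 1 full-or-partial €400 increment; reduction = 1 × €80 = €80, leaving €480.
At €132,900 — income exceeds €122,500 by €10,400 → 26 increments × €80 = €2,080 ≥ base, so the credit is €0.
Lost: €480 − €0 = €480.

€480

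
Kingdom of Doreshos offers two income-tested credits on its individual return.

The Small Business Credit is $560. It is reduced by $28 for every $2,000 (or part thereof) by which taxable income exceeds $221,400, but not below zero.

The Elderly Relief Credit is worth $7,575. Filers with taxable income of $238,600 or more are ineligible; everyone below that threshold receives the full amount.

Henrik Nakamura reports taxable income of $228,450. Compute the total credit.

$8,023

Small Business Credit: income exceeds $221,400 by $7,050, which is 4 full-or-partial $2,000 increments; reduction = 4 × $28 = $112, leaving $448.
Elderly Relief Credit: $228,450 is below the $238,600 cutoff, so the full $7,575 applies.
Total: $448 + $7,575 = $8,023.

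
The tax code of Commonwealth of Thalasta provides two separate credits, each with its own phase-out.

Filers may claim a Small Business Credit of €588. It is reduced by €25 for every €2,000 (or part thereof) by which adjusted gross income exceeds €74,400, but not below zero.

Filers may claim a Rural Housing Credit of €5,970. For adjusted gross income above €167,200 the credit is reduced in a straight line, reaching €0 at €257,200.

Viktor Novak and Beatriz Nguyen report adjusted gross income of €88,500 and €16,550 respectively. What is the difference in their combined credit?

€200

Viktor (€88,500): Small Business Credit: income exceeds €74,400 by €14,100, which is 8 full-or-partial €2,000 increments; reduction = 8 × €25 = €200, leaving €388. Rural Housing Credit: €88,500 is at or below the €167,200 threshold, so the full €5,970 applies. total €388 + €5,970 = €6,358
Beatriz (€16,550): Small Business Credit: €16,550 is at or below the €74,400 threshold, so the full €588 applies. Rural Housing Credit: €16,550 is at or below the €167,200 threshold, so the full €5,970 applies. total €588 + €5,970 = €6,558
Difference: |€6,358 − €6,558| = €200.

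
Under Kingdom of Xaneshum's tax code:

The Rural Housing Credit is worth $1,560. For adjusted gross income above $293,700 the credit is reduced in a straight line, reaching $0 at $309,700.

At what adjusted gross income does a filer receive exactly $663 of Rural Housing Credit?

$302,900

$663 is 663/1,560 of the full $1,560, so 897/1,560 of the $16,000 range has been used: income = $293,700 + $16,000 × 897/1,560 = $302,900.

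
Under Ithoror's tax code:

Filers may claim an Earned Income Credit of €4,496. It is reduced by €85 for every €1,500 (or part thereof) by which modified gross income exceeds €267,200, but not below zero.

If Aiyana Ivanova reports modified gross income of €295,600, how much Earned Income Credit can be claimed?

Earned Income Credit: income exceeds €267,200 by €28,400, which is 19 full-or-partial €1,500 increments; reduction = 19 × €85 = €1,615, leaving €2,881.

€2,881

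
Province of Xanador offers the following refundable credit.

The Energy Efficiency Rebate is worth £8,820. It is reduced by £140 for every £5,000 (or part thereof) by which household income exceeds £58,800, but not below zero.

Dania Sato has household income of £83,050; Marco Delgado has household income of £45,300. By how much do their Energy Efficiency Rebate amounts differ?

£700

Dania (£83,050): Energy Efficiency Rebate: income exceeds £58,800 by £24,250, which is 5 full-or-partial £5,000 increments; reduction = 5 × £140 = £700, leaving £8,120.
Marco (£45,300): Energy Efficiency Rebate: £45,300 is at or below the £58,800 threshold, so the full £8,820 applies.
Difference: |£8,120 − £8,820| = £700.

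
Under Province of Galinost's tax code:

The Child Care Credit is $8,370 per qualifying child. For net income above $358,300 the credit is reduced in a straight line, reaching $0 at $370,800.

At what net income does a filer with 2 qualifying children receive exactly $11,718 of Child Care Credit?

$362,050

Full credit = 2 × $8,370 = $16,740.
$11,718 is 11,718/16,740 of the full $16,740, so 5,022/16,740 of the $12,500 range has been used: income = $358,300 + $12,500 × 5,022/16,740 = $362,050.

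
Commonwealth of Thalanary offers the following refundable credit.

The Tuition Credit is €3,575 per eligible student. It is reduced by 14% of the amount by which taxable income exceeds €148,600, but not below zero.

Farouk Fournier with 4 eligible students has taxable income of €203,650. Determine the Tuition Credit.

Tuition Credit: base = 4 × €3,575 = €14,300. 14% of the €55,050 excess over €148,600 is €7,707; credit = €14,300 − €7,707 = €6,593.

€6,593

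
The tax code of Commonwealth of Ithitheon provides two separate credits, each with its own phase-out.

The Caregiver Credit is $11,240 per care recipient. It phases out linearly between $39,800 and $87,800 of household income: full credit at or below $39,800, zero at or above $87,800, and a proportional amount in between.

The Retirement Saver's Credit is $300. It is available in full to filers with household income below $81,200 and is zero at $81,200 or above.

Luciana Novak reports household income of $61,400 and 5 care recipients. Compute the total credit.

$31,210

Caregiver Credit: base = 5 × $11,240 = $56,200. $61,400 is $21,600 into a $48,000 phase-out range, leaving 26,400/48,000 of the credit: $56,200 × 26,400/48,000 = $30,910.
Retirement Saver's Credit: $61,400 is below the $81,200 cutoff, so the full $300 applies.
Total: $30,910 + $300 = $31,210.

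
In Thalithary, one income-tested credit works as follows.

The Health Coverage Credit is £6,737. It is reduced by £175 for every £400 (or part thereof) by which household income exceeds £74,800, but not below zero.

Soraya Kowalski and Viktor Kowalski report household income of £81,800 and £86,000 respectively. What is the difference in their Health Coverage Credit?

Soraya (£81,800): Health Coverage Credit: income exceeds £74,800 by £7,000, which is 18 full-or-partial £400 increments; reduction = 18 × £175 = £3,150, leaving £3,587.
Viktor (£86,000): Health Coverage Credit: income exceeds £74,800 by £11,200, which is 28 full-or-partial £400 increments; reduction = 28 × £175 = £4,900, leaving £1,837.
Difference: |£3,587 − £1,837| = £1,750.

£1,750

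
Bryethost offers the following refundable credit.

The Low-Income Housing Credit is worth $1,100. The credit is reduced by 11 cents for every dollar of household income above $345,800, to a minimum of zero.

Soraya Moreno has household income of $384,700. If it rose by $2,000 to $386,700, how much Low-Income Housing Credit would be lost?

At $384,700 — 11% of the $38,900 excess over $345,800 is $4,279 ≥ base, so the credit is $0.
At $386,700 — 11% of the $40,900 excess over $345,800 is $4,499 ≥ base, so the credit is $0.
Lost: $0 − $0 = $0.

$0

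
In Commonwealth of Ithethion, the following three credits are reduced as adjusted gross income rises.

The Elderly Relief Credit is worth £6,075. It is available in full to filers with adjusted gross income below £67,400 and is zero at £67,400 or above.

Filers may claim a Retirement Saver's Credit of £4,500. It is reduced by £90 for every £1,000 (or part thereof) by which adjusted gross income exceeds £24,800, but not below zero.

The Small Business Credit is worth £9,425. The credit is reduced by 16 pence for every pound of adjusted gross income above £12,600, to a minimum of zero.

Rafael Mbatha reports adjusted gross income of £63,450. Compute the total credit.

Elderly Relief Credit: £63,450 is below the £67,400 cutoff, so the full £6,075 applies.
Retirement Saver's Credit: income exceeds £24,800 by £38,650, which is 39 full-or-partial £1,000 increments; reduction = 39 × £90 = £3,510, leaving £990.
Small Business Credit: 16% of the £50,850 excess over £12,600 is £8,136; credit = £9,425 − £8,136 = £1,289.
Total: £6,075 + £990 + £1,289 = £8,354.

£8,354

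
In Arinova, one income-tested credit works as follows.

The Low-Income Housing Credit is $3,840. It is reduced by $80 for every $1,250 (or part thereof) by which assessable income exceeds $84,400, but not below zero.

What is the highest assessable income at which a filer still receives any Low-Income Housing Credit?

After 47 increments the reduction is 47 × $80 = $3,760, leaving $80; one more increment wipes it out. Increment 47 ends at excess 47 × $1,250 = $58,750, so the highest qualifying income is $84,400 + $58,750 = $143,150.

$143,150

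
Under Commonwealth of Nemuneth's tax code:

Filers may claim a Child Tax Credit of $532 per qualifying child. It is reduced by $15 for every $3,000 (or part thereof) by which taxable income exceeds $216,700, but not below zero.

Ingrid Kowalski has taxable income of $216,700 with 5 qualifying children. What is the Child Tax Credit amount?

Child Tax Credit: base = 5 × $532 = $2,660. $216,700 is at or below the $216,700 threshold, so the full $2,660 applies.

$2,660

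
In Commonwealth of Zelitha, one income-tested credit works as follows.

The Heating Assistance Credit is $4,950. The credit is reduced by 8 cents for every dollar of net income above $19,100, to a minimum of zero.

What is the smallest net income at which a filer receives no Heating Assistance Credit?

The credit falls by 8% of each dollar above $19,100, so it reaches zero when the excess is $4,950 / 8% = $61,875: income = $19,100 + $61,875 = $80,975.

$80,975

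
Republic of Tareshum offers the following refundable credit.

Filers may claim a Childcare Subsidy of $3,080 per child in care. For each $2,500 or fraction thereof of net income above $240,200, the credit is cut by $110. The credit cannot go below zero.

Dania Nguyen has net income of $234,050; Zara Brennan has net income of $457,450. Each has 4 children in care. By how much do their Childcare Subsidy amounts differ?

$9,570

Dania ($234,050): Childcare Subsidy: base = 4 × $3,080 = $12,320. $234,050 is at or below the $240,200 threshold, so the full $12,320 applies.
Zara ($457,450): Childcare Subsidy: base = 4 × $3,080 = $12,320. income exceeds $240,200 by $217,250, which is 87 full-or-partial $2,500 increments; reduction = 87 × $110 = $9,570, leaving $2,750.
Difference: |$12,320 − $2,750| = $9,570.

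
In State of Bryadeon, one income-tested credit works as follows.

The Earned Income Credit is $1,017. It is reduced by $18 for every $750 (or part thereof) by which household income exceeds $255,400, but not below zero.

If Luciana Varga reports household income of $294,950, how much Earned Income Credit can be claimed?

$63

Earned Income Credit: income exceeds $255,400 by $39,550, which is 53 full-or-partial $750 increments; reduction = 53 × $18 = $954, leaving $63.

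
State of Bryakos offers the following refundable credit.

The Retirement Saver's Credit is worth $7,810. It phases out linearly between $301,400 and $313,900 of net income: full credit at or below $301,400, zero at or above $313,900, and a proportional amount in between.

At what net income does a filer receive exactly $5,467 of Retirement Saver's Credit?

$5,467 is 5,467/7,810 of the full $7,810, so 2,343/7,810 of the $12,500 range has been used: income = $301,400 + $12,500 × 2,343/7,810 = $305,150.

$305,150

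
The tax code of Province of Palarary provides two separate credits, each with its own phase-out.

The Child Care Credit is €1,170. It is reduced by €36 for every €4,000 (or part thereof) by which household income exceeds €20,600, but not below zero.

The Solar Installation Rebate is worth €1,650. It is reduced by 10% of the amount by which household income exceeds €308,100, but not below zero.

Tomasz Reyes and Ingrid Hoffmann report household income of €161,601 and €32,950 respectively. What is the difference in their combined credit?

€1,026

Tomasz (€161,601): Child Care Credit: income exceeds €20,600 by €141,001 → 36 increments × €36 = €1,296 ≥ base, so the credit is €0. Solar Installation Rebate: €161,601 is at or below the €308,100 threshold, so the full €1,650 applies. total €0 + €1,650 = €1,650
Ingrid (€32,950): Child Care Credit: income exceeds €20,600 by €12,350, which is 4 full-or-partial €4,000 increments; reduction = 4 × €36 = €144, leaving €1,026. Solar Installation Rebate: €32,950 is at or below the €308,100 threshold, so the full €1,650 applies. total €1,026 + €1,650 = €2,676
Difference: |€1,650 − €2,676| = €1,026.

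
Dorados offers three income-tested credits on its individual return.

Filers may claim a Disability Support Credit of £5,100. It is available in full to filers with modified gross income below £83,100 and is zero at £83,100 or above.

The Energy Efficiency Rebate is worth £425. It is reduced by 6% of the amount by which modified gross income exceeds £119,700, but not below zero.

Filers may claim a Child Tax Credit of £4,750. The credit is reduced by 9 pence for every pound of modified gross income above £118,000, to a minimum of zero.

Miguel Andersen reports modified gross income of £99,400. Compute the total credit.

Disability Support Credit: £99,400 meets or exceeds the £83,100 cutoff, so the credit is £0.
Energy Efficiency Rebate: £99,400 is at or below the £119,700 threshold, so the full £425 applies.
Child Tax Credit: £99,400 is at or below the £118,000 threshold, so the full £4,750 applies.
Total: £0 + £425 + £4,750 = £5,175.

£5,175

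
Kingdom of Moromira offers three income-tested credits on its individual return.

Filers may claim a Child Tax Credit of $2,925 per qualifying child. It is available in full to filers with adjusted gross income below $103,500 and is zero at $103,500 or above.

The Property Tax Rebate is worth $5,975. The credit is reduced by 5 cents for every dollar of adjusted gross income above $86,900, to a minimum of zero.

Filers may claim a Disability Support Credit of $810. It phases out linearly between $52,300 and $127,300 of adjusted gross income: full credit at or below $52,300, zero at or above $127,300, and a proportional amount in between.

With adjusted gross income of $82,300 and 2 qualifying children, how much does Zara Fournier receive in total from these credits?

Child Tax Credit: base = 2 × $2,925 = $5,850. $82,300 is below the $103,500 cutoff, so the full $5,850 applies.
Property Tax Rebate: $82,300 is at or below the $86,900 threshold, so the full $5,975 applies.
Disability Support Credit: $82,300 is $30,000 into a $75,000 phase-out range, leaving 45,000/75,000 of the credit: $810 × 45,000/75,000 = $486.
Total: $5,850 + $5,975 + $486 = $12,311.

$12,311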